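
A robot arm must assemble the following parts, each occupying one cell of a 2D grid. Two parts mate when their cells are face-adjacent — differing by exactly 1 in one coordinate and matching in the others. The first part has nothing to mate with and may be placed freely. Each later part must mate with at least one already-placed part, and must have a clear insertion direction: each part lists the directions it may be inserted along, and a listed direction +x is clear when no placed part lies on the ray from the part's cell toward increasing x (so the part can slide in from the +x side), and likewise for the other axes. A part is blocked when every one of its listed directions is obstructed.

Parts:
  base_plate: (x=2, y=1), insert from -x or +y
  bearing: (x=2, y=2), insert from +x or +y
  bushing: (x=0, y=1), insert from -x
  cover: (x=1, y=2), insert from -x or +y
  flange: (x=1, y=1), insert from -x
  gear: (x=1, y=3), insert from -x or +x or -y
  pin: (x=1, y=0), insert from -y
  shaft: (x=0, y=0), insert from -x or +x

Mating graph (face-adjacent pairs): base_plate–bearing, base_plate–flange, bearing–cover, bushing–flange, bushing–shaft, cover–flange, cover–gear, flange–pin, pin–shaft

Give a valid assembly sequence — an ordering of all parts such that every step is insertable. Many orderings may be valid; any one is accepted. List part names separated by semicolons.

1. gear@(1, 3) [-x clear] — {gear}
2. cover@(1, 2) [-x clear] — {cover, gear}
3. flange@(1, 1) [-x clear] — {cover, flange, gear}
4. bushing@(0, 1) [-x clear] — {bushing, cover, flange, gear}
5. shaft@(0, 0) [-x clear] — {bushing, cover, flange, gear, shaft}
6. base_plate@(2, 1) [+y clear] — {base_plate, bushing, cover, flange, gear, shaft}
7. bearing@(2, 2) [+x clear] — {base_plate, bearing, bushing, cover, flange, gear, shaft}
8. pin@(1, 0) [-y clear] — {base_plate, bearing, bushing, cover, flange, gear, pin, shaft}

gear; cover; flange; bushing; shaft; base_plate; bearing; pin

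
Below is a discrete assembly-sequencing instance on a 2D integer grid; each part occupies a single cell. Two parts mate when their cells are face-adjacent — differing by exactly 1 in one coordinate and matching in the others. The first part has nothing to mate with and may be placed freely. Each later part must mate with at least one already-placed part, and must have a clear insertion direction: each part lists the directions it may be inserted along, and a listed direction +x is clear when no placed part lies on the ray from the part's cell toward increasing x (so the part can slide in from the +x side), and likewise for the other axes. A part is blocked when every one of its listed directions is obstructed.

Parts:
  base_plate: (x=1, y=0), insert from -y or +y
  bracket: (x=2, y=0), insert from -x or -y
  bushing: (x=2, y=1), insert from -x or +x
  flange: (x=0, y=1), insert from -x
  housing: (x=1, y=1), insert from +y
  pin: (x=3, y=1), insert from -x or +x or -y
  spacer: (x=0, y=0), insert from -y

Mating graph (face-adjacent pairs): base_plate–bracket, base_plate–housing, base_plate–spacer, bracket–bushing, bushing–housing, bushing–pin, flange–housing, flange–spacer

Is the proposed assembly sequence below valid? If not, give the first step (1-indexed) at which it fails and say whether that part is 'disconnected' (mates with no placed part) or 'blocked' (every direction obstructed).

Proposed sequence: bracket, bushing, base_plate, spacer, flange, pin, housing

Valid

1. bracket@(2, 0) [-x clear] — {bracket}
2. bushing@(2, 1) [-x clear] — {bracket, bushing}
3. base_plate@(1, 0) [-y clear] — {base_plate, bracket, bushing}
4. spacer@(0, 0) [-y clear] — {base_plate, bracket, bushing, spacer}
5. flange@(0, 1) [-x clear] — {base_plate, bracket, bushing, flange, spacer}
6. pin@(3, 1) [+x clear] — {base_plate, bracket, bushing, flange, pin, spacer}
7. housing@(1, 1) [+y clear] — {base_plate, bracket, bushing, flange, housing, pin, spacer}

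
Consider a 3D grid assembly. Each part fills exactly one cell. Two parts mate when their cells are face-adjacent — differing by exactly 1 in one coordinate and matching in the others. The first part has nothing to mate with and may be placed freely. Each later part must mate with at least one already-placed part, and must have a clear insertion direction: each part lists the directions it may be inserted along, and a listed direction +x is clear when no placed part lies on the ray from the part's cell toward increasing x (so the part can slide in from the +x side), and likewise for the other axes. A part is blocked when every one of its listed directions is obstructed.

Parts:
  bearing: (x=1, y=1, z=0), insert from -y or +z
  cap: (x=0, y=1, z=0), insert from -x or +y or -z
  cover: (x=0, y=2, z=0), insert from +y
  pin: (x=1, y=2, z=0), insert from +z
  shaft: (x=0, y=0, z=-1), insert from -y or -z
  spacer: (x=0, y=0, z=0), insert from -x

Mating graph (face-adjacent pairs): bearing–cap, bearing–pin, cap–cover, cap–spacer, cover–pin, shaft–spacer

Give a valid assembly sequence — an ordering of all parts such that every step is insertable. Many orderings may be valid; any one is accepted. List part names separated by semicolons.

cap; bearing; cover; pin; spacer; shaft

1. cap@(0, 1, 0) [-x clear] — {cap}
2. bearing@(1, 1, 0) [-y clear] — {bearing, cap}
3. cover@(0, 2, 0) [+y clear] — {bearing, cap, cover}
4. pin@(1, 2, 0) [+z clear] — {bearing, cap, cover, pin}
5. spacer@(0, 0, 0) [-x clear] — {bearing, cap, cover, pin, spacer}
6. shaft@(0, 0, -1) [-y clear] — {bearing, cap, cover, pin, shaft, spacer}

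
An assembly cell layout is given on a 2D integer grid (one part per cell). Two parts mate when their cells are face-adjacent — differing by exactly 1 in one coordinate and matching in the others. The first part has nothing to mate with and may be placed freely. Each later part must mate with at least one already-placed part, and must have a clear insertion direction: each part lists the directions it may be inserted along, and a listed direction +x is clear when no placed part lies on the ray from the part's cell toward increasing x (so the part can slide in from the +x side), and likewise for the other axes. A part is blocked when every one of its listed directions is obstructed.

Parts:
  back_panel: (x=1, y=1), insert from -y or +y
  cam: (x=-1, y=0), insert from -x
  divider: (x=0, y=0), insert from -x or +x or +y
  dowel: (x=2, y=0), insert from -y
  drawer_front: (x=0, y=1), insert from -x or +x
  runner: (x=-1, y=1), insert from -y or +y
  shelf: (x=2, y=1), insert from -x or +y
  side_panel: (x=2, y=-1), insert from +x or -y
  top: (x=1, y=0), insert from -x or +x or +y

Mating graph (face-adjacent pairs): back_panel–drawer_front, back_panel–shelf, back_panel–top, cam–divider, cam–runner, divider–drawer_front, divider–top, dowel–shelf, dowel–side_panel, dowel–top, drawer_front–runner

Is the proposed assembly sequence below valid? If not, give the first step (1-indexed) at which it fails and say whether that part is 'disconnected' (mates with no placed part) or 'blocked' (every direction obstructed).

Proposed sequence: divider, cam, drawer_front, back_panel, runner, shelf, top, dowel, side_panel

1. divider@(0, 0) [-x clear] — {divider}
2. cam@(-1, 0) [-x clear] — {cam, divider}
3. drawer_front@(0, 1) [-x clear] — {cam, divider, drawer_front}
4. back_panel@(1, 1) [-y clear] — {back_panel, cam, divider, drawer_front}
5. runner@(-1, 1) [+y clear] — {back_panel, cam, divider, drawer_front, runner}
6. shelf@(2, 1) [+y clear] — {back_panel, cam, divider, drawer_front, runner, shelf}
7. top@(1, 0) [+x clear] — {back_panel, cam, divider, drawer_front, runner, shelf, top}
8. dowel@(2, 0) [-y clear] — {back_panel, cam, divider, dowel, drawer_front, runner, shelf, top}
9. side_panel@(2, -1) [+x clear] — {back_panel, cam, divider, dowel, drawer_front, runner, shelf, side_panel, top}

Valid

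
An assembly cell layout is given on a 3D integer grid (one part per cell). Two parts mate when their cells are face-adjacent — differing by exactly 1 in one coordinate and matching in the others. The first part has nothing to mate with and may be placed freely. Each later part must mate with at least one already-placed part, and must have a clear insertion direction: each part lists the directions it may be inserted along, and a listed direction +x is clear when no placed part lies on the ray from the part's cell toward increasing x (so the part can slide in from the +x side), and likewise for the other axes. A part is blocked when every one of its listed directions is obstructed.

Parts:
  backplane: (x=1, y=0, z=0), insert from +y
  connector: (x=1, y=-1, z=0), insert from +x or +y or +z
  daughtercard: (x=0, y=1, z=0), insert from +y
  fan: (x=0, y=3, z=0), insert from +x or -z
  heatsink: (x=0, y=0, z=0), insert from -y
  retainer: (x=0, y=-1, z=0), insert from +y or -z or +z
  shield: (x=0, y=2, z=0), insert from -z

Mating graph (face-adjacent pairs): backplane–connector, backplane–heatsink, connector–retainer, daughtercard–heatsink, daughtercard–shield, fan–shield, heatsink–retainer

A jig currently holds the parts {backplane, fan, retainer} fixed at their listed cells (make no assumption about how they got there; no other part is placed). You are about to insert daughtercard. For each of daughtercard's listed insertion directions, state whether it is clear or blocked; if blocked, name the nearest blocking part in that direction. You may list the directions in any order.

+y: nearest on ray is fan@(0, 3, 0) ⇒ blocked

+y: blocked by fan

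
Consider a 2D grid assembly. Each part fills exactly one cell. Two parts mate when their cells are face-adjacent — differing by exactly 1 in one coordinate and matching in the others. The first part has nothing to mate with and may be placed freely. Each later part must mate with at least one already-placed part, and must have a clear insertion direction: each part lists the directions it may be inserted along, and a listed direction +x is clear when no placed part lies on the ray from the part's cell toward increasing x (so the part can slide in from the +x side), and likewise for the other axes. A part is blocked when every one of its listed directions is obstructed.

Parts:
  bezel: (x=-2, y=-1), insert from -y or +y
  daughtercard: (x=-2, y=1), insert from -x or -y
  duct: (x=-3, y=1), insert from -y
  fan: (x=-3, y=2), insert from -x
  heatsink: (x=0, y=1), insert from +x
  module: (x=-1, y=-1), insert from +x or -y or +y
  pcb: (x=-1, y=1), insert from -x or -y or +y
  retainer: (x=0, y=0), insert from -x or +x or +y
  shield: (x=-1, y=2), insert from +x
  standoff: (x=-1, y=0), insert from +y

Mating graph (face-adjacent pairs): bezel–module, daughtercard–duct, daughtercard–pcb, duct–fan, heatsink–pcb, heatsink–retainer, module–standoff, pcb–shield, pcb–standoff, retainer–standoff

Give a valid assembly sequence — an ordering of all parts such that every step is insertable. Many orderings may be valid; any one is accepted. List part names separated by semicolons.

heatsink; retainer; standoff; pcb; daughtercard; duct; fan; shield; module; bezel

1. heatsink@(0, 1) [+x clear] — {heatsink}
2. retainer@(0, 0) [-x clear] — {heatsink, retainer}
3. standoff@(-1, 0) [+y clear] — {heatsink, retainer, standoff}
4. pcb@(-1, 1) [-x clear] — {heatsink, pcb, retainer, standoff}
5. daughtercard@(-2, 1) [-x clear] — {daughtercard, heatsink, pcb, retainer, standoff}
6. duct@(-3, 1) [-y clear] — {daughtercard, duct, heatsink, pcb, retainer, standoff}
7. fan@(-3, 2) [-x clear] — {daughtercard, duct, fan, heatsink, pcb, retainer, standoff}
8. shield@(-1, 2) [+x clear] — {daughtercard, duct, fan, heatsink, pcb, retainer, shield, standoff}
9. module@(-1, -1) [+x clear] — {daughtercard, duct, fan, heatsink, module, pcb, retainer, shield, standoff}
10. bezel@(-2, -1) [-y clear] — {bezel, daughtercard, duct, fan, heatsink, module, pcb, retainer, shield, standoff}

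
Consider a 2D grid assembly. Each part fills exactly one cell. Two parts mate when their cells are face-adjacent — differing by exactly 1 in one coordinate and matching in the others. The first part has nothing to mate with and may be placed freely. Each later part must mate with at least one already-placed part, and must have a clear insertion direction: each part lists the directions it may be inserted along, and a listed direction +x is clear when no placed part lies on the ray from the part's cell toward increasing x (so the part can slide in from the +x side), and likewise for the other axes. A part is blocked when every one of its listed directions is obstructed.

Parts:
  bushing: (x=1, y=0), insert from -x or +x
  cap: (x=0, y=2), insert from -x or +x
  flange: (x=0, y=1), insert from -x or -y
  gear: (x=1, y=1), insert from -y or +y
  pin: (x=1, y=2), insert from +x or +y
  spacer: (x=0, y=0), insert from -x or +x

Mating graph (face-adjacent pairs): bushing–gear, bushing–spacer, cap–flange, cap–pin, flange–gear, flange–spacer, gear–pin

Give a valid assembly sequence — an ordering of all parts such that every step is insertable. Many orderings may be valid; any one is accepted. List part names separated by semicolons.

bushing; spacer; flange; gear; pin; cap

1. bushing@(1, 0) [-x clear] — {bushing}
2. spacer@(0, 0) [-x clear] — {bushing, spacer}
3. flange@(0, 1) [-x clear] — {bushing, flange, spacer}
4. gear@(1, 1) [+y clear] — {bushing, flange, gear, spacer}
5. pin@(1, 2) [+x clear] — {bushing, flange, gear, pin, spacer}
6. cap@(0, 2) [-x clear] — {bushing, cap, flange, gear, pin, spacer}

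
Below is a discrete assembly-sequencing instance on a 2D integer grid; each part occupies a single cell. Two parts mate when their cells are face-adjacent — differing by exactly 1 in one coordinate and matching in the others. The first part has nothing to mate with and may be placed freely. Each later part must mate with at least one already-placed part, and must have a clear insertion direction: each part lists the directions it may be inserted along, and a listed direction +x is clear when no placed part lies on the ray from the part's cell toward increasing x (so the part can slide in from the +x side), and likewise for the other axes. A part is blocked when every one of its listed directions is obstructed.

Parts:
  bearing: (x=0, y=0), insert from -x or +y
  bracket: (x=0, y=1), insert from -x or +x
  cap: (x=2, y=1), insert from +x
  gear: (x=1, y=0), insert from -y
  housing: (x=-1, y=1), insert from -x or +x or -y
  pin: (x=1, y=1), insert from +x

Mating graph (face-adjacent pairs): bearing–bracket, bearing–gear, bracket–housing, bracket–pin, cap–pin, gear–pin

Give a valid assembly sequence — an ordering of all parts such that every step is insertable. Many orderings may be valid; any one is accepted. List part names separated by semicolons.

1. bearing@(0, 0) [-x clear] — {bearing}
2. bracket@(0, 1) [-x clear] — {bearing, bracket}
3. pin@(1, 1) [+x clear] — {bearing, bracket, pin}
4. cap@(2, 1) [+x clear] — {bearing, bracket, cap, pin}
5. housing@(-1, 1) [-x clear] — {bearing, bracket, cap, housing, pin}
6. gear@(1, 0) [-y clear] — {bearing, bracket, cap, gear, housing, pin}

bearing; bracket; pin; cap; housing; gear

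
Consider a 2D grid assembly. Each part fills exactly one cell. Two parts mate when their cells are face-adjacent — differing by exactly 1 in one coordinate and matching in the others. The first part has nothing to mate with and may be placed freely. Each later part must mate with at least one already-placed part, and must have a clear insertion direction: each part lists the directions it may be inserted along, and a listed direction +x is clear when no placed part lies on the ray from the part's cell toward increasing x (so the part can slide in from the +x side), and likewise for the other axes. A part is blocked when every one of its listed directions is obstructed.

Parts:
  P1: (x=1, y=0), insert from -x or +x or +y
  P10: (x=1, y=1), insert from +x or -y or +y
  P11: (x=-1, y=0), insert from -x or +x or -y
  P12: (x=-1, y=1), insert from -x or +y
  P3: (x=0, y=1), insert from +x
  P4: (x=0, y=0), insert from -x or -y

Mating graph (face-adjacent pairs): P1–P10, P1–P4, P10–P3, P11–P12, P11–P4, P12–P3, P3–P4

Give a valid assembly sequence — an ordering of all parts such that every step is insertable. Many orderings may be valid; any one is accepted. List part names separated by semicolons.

P1; P4; P3; P10; P11; P12

1. P1@(1, 0) [-x clear] — {P1}
2. P4@(0, 0) [-x clear] — {P1, P4}
3. P3@(0, 1) [+x clear] — {P1, P3, P4}
4. P10@(1, 1) [+x clear] — {P1, P10, P3, P4}
5. P11@(-1, 0) [-x clear] — {P1, P10, P11, P3, P4}
6. P12@(-1, 1) [-x clear] — {P1, P10, P11, P12, P3, P4}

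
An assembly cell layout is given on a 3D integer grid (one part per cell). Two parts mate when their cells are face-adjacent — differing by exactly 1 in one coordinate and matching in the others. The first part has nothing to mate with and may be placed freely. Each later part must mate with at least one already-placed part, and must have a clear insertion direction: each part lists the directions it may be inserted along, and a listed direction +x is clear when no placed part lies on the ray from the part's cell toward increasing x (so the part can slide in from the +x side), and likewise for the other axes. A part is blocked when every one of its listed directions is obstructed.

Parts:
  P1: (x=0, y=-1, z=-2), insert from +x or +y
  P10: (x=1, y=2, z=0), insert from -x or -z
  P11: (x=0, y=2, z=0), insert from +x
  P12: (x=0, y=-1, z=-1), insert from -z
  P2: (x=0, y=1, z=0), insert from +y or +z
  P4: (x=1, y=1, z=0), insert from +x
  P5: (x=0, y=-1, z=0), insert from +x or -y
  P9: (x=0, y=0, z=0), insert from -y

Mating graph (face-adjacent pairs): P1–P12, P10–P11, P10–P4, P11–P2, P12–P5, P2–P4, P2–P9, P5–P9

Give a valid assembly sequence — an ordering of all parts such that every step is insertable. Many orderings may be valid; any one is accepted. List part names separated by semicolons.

1. P2@(0, 1, 0) [+y clear] — {P2}
2. P11@(0, 2, 0) [+x clear] — {P11, P2}
3. P4@(1, 1, 0) [+x clear] — {P11, P2, P4}
4. P9@(0, 0, 0) [-y clear] — {P11, P2, P4, P9}
5. P5@(0, -1, 0) [+x clear] — {P11, P2, P4, P5, P9}
6. P12@(0, -1, -1) [-z clear] — {P11, P12, P2, P4, P5, P9}
7. P1@(0, -1, -2) [+x clear] — {P1, P11, P12, P2, P4, P5, P9}
8. P10@(1, 2, 0) [-z clear] — {P1, P10, P11, P12, P2, P4, P5, P9}

P2; P11; P4; P9; P5; P12; P1; P10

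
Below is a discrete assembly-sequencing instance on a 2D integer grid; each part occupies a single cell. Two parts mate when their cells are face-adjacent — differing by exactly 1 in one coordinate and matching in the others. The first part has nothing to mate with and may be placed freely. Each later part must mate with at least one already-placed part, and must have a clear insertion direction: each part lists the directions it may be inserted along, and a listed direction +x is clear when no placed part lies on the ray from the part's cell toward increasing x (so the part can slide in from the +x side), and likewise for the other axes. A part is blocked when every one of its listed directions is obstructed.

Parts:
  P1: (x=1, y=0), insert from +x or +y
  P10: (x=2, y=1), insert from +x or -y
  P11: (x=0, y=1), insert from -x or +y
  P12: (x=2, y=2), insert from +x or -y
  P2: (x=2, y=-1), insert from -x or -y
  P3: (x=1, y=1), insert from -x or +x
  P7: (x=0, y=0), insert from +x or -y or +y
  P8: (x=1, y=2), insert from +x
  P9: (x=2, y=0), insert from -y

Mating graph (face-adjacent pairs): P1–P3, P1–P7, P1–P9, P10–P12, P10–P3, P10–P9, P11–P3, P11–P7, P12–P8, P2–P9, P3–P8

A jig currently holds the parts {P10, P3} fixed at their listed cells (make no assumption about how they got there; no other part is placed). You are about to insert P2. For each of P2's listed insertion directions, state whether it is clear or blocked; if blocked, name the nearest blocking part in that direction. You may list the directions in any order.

-x: clear; -y: clear

-x: ray from P2(2, -1) has no placed part ⇒ clear
-y: ray from P2(2, -1) has no placed part ⇒ clear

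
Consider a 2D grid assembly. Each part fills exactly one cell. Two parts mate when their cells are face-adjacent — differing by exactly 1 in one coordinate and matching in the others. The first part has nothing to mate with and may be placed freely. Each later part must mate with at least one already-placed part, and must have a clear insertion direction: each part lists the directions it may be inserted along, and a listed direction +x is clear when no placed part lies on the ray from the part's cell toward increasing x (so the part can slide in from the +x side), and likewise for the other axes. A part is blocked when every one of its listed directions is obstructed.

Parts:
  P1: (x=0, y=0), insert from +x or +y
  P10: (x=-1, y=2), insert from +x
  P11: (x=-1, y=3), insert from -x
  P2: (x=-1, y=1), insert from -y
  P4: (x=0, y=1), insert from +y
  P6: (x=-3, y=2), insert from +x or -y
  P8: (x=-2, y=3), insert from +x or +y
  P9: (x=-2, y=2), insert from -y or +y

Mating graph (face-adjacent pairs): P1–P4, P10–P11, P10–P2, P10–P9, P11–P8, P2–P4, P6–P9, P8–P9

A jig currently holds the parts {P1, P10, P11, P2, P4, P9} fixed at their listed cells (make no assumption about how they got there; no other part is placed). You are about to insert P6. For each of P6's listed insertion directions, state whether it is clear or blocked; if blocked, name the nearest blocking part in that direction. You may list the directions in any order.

+x: blocked by P9; -y: clear

+x: nearest on ray is P9@(-2, 2) ⇒ blocked
-y: ray from P6(-3, 2) has no placed part ⇒ clear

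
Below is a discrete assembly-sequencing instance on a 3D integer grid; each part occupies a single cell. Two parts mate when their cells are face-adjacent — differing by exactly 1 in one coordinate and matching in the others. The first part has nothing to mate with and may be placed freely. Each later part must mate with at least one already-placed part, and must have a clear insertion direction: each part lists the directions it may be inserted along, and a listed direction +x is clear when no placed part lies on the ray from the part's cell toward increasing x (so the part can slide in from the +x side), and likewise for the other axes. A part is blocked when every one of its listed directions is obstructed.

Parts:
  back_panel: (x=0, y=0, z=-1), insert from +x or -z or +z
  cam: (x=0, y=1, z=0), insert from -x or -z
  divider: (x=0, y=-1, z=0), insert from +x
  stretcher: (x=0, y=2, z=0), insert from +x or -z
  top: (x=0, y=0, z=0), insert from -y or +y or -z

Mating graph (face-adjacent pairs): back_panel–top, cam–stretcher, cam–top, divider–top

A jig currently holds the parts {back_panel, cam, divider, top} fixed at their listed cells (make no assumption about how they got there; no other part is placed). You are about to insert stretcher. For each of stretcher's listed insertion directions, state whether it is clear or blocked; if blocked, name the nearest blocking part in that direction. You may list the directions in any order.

+x: clear; -z: clear

+x: ray from stretcher(0, 2, 0) has no placed part ⇒ clear
-z: ray from stretcher(0, 2, 0) has no placed part ⇒ clear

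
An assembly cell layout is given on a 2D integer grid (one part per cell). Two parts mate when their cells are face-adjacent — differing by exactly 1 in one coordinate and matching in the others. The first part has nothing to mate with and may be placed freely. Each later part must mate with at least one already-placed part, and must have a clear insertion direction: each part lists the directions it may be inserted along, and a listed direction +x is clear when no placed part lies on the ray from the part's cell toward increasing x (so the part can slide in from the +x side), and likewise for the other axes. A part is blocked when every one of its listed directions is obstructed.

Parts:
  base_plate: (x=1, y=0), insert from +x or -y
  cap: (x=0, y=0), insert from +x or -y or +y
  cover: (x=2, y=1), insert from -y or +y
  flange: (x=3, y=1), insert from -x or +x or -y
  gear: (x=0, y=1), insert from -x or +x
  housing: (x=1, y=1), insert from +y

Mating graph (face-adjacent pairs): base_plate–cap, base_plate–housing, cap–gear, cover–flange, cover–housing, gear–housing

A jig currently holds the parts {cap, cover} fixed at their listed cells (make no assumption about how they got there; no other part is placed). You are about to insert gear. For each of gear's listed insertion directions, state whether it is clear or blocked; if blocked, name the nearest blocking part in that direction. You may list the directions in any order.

+x: blocked by cover; -x: clear

-x: ray from gear(0, 1) has no placed part ⇒ clear
+x: nearest on ray is cover@(2, 1) ⇒ blocked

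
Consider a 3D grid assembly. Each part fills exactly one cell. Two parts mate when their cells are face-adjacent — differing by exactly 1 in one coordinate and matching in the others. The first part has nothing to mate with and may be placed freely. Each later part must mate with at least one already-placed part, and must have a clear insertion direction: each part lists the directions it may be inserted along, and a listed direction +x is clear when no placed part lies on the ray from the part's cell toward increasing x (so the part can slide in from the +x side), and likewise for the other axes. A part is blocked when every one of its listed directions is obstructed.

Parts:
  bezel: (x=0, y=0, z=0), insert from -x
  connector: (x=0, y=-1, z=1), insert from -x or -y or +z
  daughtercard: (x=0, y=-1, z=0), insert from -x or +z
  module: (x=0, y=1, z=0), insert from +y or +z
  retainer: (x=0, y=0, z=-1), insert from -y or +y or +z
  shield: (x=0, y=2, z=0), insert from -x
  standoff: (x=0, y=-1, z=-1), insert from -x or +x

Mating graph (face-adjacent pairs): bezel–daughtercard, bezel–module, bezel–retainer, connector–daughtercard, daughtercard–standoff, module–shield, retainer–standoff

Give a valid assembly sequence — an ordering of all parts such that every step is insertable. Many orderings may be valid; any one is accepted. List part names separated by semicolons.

connector; daughtercard; standoff; retainer; bezel; module; shield

1. connector@(0, -1, 1) [-x clear] — {connector}
2. daughtercard@(0, -1, 0) [-x clear] — {connector, daughtercard}
3. standoff@(0, -1, -1) [-x clear] — {connector, daughtercard, standoff}
4. retainer@(0, 0, -1) [+y clear] — {connector, daughtercard, retainer, standoff}
5. bezel@(0, 0, 0) [-x clear] — {bezel, connector, daughtercard, retainer, standoff}
6. module@(0, 1, 0) [+y clear] — {bezel, connector, daughtercard, module, retainer, standoff}
7. shield@(0, 2, 0) [-x clear] — {bezel, connector, daughtercard, module, retainer, shield, standoff}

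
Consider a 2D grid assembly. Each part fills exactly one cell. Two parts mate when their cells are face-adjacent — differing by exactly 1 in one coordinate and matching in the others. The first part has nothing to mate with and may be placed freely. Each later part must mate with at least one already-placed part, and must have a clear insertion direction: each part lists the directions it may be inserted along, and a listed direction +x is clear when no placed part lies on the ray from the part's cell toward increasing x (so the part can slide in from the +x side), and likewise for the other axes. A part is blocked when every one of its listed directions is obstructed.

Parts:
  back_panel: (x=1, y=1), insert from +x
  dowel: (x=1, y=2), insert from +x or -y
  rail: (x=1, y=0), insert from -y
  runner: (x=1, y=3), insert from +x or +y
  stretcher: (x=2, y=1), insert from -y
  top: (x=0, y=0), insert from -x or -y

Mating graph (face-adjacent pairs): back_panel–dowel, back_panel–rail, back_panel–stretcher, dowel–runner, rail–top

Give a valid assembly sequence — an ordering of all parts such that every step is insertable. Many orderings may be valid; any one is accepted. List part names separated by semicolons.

1. rail@(1, 0) [-y clear] — {rail}
2. top@(0, 0) [-x clear] — {rail, top}
3. back_panel@(1, 1) [+x clear] — {back_panel, rail, top}
4. stretcher@(2, 1) [-y clear] — {back_panel, rail, stretcher, top}
5. dowel@(1, 2) [+x clear] — {back_panel, dowel, rail, stretcher, top}
6. runner@(1, 3) [+x clear] — {back_panel, dowel, rail, runner, stretcher, top}

rail; top; back_panel; stretcher; dowel; runner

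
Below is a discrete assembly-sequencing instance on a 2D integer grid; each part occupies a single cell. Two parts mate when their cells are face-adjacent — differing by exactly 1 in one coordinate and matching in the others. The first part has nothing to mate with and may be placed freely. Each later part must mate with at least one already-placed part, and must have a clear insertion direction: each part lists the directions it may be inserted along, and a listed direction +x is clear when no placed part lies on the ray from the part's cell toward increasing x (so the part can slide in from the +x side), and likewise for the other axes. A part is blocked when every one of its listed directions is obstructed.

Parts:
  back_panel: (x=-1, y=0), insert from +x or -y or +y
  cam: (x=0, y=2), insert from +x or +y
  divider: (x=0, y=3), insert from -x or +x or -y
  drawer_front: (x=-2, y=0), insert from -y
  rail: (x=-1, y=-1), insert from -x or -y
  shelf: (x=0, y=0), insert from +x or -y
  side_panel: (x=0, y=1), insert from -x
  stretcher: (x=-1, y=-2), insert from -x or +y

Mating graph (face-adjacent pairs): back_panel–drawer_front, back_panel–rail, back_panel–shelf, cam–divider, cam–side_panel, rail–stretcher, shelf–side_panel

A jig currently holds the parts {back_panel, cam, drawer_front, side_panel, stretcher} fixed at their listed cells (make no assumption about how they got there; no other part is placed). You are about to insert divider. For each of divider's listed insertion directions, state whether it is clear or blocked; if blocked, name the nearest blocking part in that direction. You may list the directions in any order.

+x: clear; -x: clear; -y: blocked by cam

-x: ray from divider(0, 3) has no placed part ⇒ clear
+x: ray from divider(0, 3) has no placed part ⇒ clear
-y: nearest on ray is cam@(0, 2) ⇒ blocked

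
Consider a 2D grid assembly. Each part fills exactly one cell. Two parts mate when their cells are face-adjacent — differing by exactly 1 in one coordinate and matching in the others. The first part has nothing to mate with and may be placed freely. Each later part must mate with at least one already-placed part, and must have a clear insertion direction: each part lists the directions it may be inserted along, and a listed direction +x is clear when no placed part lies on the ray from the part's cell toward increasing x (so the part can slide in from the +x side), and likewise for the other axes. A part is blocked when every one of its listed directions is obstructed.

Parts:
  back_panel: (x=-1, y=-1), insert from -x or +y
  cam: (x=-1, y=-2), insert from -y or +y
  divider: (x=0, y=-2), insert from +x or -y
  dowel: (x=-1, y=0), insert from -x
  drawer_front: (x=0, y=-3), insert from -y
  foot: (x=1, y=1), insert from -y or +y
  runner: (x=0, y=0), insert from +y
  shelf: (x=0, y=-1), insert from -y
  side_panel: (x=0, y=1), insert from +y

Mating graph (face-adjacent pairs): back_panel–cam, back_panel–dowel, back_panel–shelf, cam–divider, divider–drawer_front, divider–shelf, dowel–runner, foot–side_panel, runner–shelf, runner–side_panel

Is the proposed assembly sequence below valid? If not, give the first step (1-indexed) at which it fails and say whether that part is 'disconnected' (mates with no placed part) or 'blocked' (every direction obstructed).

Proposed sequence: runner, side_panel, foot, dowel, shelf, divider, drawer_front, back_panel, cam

Valid

1. runner@(0, 0) [+y clear] — {runner}
2. side_panel@(0, 1) [+y clear] — {runner, side_panel}
3. foot@(1, 1) [-y clear] — {foot, runner, side_panel}
4. dowel@(-1, 0) [-x clear] — {dowel, foot, runner, side_panel}
5. shelf@(0, -1) [-y clear] — {dowel, foot, runner, shelf, side_panel}
6. divider@(0, -2) [+x clear] — {divider, dowel, foot, runner, shelf, side_panel}
7. drawer_front@(0, -3) [-y clear] — {divider, dowel, drawer_front, foot, runner, shelf, side_panel}
8. back_panel@(-1, -1) [-x clear] — {back_panel, divider, dowel, drawer_front, foot, runner, shelf, side_panel}
9. cam@(-1, -2) [-y clear] — {back_panel, cam, divider, dowel, drawer_front, foot, runner, shelf, side_panel}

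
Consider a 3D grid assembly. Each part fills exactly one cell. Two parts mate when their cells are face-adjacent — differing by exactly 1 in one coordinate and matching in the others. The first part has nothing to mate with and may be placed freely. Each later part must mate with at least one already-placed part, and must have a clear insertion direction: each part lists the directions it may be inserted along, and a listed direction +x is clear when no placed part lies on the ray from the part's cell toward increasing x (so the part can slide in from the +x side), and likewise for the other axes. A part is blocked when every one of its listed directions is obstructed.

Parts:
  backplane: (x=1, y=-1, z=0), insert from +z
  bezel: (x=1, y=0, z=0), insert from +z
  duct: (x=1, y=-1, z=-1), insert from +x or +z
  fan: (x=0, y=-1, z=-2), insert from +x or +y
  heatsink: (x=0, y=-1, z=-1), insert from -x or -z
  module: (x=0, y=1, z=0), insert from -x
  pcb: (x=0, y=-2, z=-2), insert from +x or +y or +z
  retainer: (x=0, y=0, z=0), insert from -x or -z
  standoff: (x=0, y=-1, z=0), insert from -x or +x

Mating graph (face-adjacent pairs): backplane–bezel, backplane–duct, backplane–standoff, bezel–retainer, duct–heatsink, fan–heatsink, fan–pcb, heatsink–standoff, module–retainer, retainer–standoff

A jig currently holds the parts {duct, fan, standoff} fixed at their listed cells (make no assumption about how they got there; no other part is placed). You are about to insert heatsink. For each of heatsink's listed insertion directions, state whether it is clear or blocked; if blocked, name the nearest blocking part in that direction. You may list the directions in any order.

-x: ray from heatsink(0, -1, -1) has no placed part ⇒ clear
-z: nearest on ray is fan@(0, -1, -2) ⇒ blocked

-x: clear; -z: blocked by fan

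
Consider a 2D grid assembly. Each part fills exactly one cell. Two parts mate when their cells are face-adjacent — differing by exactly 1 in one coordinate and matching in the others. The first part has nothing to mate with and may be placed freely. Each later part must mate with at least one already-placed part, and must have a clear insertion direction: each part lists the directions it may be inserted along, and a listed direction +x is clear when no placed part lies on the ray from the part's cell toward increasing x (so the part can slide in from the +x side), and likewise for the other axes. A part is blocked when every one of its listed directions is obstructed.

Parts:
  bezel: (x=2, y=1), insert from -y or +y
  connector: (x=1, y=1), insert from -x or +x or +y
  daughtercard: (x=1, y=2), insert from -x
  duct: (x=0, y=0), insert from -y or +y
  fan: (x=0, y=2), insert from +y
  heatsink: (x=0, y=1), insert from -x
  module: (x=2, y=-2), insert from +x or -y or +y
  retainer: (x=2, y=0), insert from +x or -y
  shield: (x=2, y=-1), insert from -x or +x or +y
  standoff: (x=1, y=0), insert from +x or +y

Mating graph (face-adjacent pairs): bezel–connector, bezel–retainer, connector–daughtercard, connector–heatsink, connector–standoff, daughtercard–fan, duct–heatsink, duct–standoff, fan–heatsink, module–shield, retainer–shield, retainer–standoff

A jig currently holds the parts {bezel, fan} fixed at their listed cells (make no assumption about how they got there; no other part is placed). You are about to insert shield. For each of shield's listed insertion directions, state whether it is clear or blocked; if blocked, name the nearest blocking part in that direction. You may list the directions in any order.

-x: ray from shield(2, -1) has no placed part ⇒ clear
+x: ray from shield(2, -1) has no placed part ⇒ clear
+y: nearest on ray is bezel@(2, 1) ⇒ blocked

+x: clear; +y: blocked by bezel; -x: clear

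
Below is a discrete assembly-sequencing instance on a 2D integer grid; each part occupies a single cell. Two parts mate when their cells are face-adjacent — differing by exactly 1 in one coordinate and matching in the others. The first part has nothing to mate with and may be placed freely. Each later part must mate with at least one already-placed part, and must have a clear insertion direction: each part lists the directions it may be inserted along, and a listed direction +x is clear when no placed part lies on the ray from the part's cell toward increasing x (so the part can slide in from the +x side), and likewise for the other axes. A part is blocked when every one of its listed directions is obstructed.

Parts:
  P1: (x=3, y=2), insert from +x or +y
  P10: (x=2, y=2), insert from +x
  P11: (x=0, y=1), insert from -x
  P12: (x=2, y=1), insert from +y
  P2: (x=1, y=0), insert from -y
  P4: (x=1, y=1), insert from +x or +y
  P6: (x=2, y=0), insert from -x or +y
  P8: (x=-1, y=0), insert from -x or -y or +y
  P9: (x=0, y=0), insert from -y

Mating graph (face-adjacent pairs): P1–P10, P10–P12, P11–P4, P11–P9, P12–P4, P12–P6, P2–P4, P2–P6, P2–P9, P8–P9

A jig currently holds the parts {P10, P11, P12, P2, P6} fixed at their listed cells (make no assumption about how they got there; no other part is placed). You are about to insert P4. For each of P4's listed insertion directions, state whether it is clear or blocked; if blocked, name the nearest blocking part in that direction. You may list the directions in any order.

+x: blocked by P12; +y: clear

+x: nearest on ray is P12@(2, 1) ⇒ blocked
+y: ray from P4(1, 1) has no placed part ⇒ clear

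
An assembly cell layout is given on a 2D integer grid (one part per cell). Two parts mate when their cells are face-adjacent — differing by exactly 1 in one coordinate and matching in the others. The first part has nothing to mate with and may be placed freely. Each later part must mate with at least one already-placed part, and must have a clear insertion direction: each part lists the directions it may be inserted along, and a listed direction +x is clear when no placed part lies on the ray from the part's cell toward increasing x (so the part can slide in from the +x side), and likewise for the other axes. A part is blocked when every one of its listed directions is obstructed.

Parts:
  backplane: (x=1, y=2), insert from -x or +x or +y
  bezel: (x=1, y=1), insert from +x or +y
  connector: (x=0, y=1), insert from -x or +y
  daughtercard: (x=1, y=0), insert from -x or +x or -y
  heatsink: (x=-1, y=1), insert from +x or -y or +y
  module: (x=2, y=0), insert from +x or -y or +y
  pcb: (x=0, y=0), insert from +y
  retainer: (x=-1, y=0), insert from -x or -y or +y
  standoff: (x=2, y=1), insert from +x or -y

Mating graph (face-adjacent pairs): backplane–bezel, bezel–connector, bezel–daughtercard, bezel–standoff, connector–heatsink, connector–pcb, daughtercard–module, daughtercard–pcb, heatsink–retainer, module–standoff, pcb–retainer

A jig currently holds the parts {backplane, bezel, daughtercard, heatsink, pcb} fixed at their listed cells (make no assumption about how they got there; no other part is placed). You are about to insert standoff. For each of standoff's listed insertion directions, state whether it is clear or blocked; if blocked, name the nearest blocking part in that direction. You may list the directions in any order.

+x: clear; -y: clear

+x: ray from standoff(2, 1) has no placed part ⇒ clear
-y: ray from standoff(2, 1) has no placed part ⇒ clear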